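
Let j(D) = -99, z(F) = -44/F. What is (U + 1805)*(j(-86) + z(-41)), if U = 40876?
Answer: -4179615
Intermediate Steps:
(U + 1805)*(j(-86) + z(-41)) = (40876 + 1805)*(-99 - 44/(-41)) = 42681*(-99 - 44*(-1/41)) = 42681*(-99 + 44/41) = 42681*(-4015/41) = -4179615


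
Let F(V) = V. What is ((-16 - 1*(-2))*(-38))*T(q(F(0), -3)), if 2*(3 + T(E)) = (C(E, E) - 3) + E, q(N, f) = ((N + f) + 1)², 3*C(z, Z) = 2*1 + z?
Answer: -798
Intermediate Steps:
C(z, Z) = ⅔ + z/3 (C(z, Z) = (2*1 + z)/3 = (2 + z)/3 = ⅔ + z/3)
q(N, f) = (1 + N + f)²
T(E) = -25/6 + 2*E/3 (T(E) = -3 + (((⅔ + E/3) - 3) + E)/2 = -3 + ((-7/3 + E/3) + E)/2 = -3 + (-7/3 + 4*E/3)/2 = -3 + (-7/6 + 2*E/3) = -25/6 + 2*E/3)
((-16 - 1*(-2))*(-38))*T(q(F(0), -3)) = ((-16 - 1*(-2))*(-38))*(-25/6 + 2*(1 + 0 - 3)²/3) = ((-16 + 2)*(-38))*(-25/6 + (⅔)*(-2)²) = (-14*(-38))*(-25/6 + (⅔)*4) = 532*(-25/6 + 8/3) = 532*(-3/2) = -798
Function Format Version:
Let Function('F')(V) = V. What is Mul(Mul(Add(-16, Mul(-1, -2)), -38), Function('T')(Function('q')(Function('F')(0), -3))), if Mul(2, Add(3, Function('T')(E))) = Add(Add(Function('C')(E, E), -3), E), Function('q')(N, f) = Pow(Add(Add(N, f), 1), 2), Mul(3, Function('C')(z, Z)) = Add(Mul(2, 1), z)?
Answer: -798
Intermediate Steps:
Function('C')(z, Z) = Add(Rational(2, 3), Mul(Rational(1, 3), z)) (Function('C')(z, Z) = Mul(Rational(1, 3), Add(Mul(2, 1), z)) = Mul(Rational(1, 3), Add(2, z)) = Add(Rational(2, 3), Mul(Rational(1, 3), z)))
Function('q')(N, f) = Pow(Add(1, N, f), 2)
Function('T')(E) = Add(Rational(-25, 6), Mul(Rational(2, 3), E)) (Function('T')(E) = Add(-3, Mul(Rational(1, 2), Add(Add(Add(Rational(2, 3), Mul(Rational(1, 3), E)), -3), E))) = Add(-3, Mul(Rational(1, 2), Add(Add(Rational(-7, 3), Mul(Rational(1, 3), E)), E))) = Add(-3, Mul(Rational(1, 2), Add(Rational(-7, 3), Mul(Rational(4, 3), E)))) = Add(-3, Add(Rational(-7, 6), Mul(Rational(2, 3), E))) = Add(Rational(-25, 6), Mul(Rational(2, 3), E)))
Mul(Mul(Add(-16, Mul(-1, -2)), -38), Function('T')(Function('q')(Function('F')(0), -3))) = Mul(Mul(Add(-16, Mul(-1, -2)), -38), Add(Rational(-25, 6), Mul(Rational(2, 3), Pow(Add(1, 0, -3), 2)))) = Mul(Mul(Add(-16, 2), -38), Add(Rational(-25, 6), Mul(Rational(2, 3), Pow(-2, 2)))) = Mul(Mul(-14, -38), Add(Rational(-25, 6), Mul(Rational(2, 3), 4))) = Mul(532, Add(Rational(-25, 6), Rational(8, 3))) = Mul(532, Rational(-3, 2)) = -798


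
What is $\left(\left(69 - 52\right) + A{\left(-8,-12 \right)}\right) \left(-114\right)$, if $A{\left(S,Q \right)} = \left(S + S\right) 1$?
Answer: $-114$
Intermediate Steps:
$A{\left(S,Q \right)} = 2 S$ ($A{\left(S,Q \right)} = 2 S 1 = 2 S$)
$\left(\left(69 - 52\right) + A{\left(-8,-12 \right)}\right) \left(-114\right) = \left(\left(69 - 52\right) + 2 \left(-8\right)\right) \left(-114\right) = \left(17 - 16\right) \left(-114\right) = 1 \left(-114\right) = -114$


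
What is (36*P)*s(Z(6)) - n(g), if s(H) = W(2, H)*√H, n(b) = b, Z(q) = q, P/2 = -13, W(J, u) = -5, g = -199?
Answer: 199 + 4680*√6 ≈ 11663.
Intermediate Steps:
P = -26 (P = 2*(-13) = -26)
s(H) = -5*√H
(36*P)*s(Z(6)) - n(g) = (36*(-26))*(-5*√6) - 1*(-199) = -(-4680)*√6 + 199 = 4680*√6 + 199 = 199 + 4680*√6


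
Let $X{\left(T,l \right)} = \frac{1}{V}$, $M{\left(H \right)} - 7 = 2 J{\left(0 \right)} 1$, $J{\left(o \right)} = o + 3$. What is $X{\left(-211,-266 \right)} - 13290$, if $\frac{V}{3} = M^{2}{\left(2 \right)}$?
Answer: $- \frac{6738029}{507} \approx -13290.0$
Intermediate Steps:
$J{\left(o \right)} = 3 + o$
$M{\left(H \right)} = 13$ ($M{\left(H \right)} = 7 + 2 \left(3 + 0\right) 1 = 7 + 2 \cdot 3 \cdot 1 = 7 + 2 \cdot 3 = 7 + 6 = 13$)
$V = 507$ ($V = 3 \cdot 13^{2} = 3 \cdot 169 = 507$)
$X{\left(T,l \right)} = \frac{1}{507}$
$X{\left(-211,-266 \right)} - 13290 = \frac{1}{507} - 13290 = - \frac{6738029}{507}$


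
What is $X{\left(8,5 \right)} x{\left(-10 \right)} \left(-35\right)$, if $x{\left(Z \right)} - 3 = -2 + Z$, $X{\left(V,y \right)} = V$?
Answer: $2520$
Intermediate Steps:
$x{\left(Z \right)} = 1 + Z$ ($x{\left(Z \right)} = 3 + \left(-2 + Z\right) = 1 + Z$)
$X{\left(8,5 \right)} x{\left(-10 \right)} \left(-35\right) = 8 \left(1 - 10\right) \left(-35\right) = 8 \left(-9\right) \left(-35\right) = \left(-72\right) \left(-35\right) = 2520$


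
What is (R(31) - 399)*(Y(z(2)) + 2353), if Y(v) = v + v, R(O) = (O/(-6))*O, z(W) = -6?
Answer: -7854055/6 ≈ -1.3090e+6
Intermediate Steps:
R(O) = -O²/6 (R(O) = (O*(-⅙))*O = (-O/6)*O = -O²/6)
Y(v) = 2*v
(R(31) - 399)*(Y(z(2)) + 2353) = (-⅙*31² - 399)*(2*(-6) + 2353) = (-⅙*961 - 399)*(-12 + 2353) = (-961/6 - 399)*2341 = -3355/6*2341 = -7854055/6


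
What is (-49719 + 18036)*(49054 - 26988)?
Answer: -699117078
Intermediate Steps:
(-49719 + 18036)*(49054 - 26988) = -31683*22066 = -699117078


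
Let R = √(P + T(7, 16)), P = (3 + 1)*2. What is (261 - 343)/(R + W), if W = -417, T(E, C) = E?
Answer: 5699/28979 + 41*√15/86937 ≈ 0.19849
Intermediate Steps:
P = 8 (P = 4*2 = 8)
R = √15 (R = √(8 + 7) = √15 ≈ 3.8730)
(261 - 343)/(R + W) = (261 - 343)/(√15 - 417) = -82/(-417 + √15)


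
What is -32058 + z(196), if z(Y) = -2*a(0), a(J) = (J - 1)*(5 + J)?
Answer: -32048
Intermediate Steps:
a(J) = (-1 + J)*(5 + J)
z(Y) = 10 (z(Y) = -2*(-5 + 0² + 4*0) = -2*(-5 + 0 + 0) = -2*(-5) = 10)
-32058 + z(196) = -32058 + 10 = -32048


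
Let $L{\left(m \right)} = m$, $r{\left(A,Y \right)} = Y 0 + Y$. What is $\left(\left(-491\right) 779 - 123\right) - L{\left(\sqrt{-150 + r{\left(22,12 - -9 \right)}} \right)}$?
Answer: $-382612 - i \sqrt{129} \approx -3.8261 \cdot 10^{5} - 11.358 i$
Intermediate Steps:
$r{\left(A,Y \right)} = Y$ ($r{\left(A,Y \right)} = 0 + Y = Y$)
$\left(\left(-491\right) 779 - 123\right) - L{\left(\sqrt{-150 + r{\left(22,12 - -9 \right)}} \right)} = \left(\left(-491\right) 779 - 123\right) - \sqrt{-150 + \left(12 - -9\right)} = \left(-382489 - 123\right) - \sqrt{-150 + \left(12 + 9\right)} = -382612 - \sqrt{-150 + 21} = -382612 - \sqrt{-129} = -382612 - i \sqrt{129}$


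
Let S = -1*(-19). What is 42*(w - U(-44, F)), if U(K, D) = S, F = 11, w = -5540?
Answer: -233478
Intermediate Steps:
S = 19
U(K, D) = 19
42*(w - U(-44, F)) = 42*(-5540 - 1*19) = 42*(-5540 - 19) = 42*(-5559) = -233478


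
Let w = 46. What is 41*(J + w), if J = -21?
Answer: 1025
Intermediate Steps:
41*(J + w) = 41*(-21 + 46) = 41*25 = 1025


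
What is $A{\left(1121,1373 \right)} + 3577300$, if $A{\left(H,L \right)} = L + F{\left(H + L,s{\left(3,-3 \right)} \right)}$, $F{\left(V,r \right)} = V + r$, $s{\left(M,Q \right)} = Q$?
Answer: $3581164$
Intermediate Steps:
$A{\left(H,L \right)} = -3 + H + 2 L$ ($A{\left(H,L \right)} = L - \left(3 - H - L\right) = L + \left(-3 + H + L\right) = -3 + H + 2 L$)
$A{\left(1121,1373 \right)} + 3577300 = \left(-3 + 1121 + 2 \cdot 1373\right) + 3577300 = \left(-3 + 1121 + 2746\right) + 3577300 = 3864 + 3577300 = 3581164$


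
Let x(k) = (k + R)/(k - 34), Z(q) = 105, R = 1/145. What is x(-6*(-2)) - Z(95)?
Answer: -336691/3190 ≈ -105.55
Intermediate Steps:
R = 1/145 ≈ 0.0068966
x(k) = (1/145 + k)/(-34 + k) (x(k) = (k + 1/145)/(k - 34) = (1/145 + k)/(-34 + k))
x(-6*(-2)) - Z(95) = (1/145 - 6*(-2))/(-34 - 6*(-2)) - 1*105 = (1/145 + 12)/(-34 + 12) - 105 = (1741/145)/(-22) - 105 = -1/22*1741/145 - 105 = -1741/3190 - 105 = -336691/3190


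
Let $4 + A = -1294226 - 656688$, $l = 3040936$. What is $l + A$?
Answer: $1090018$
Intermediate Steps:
$A = -1950918$ ($A = -4 - 1950914 = -1950918$)
$l + A = 3040936 - 1950918 = 1090018$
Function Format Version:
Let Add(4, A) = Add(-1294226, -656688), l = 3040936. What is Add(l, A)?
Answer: 1090018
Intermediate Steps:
A = -1950918 (A = Add(-4, Add(-1294226, -656688)) = Add(-4, -1950914) = -1950918)
Add(l, A) = Add(3040936, -1950918) = 1090018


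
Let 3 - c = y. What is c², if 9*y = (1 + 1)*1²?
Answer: 625/81 ≈ 7.7160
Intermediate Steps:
y = 2/9 (y = ((1 + 1)*1²)/9 = (2*1)/9 = (⅑)*2 = 2/9 ≈ 0.22222)
c = 25/9 (c = 3 - 1*2/9 = 3 - 2/9 = 25/9 ≈ 2.7778)
c² = (25/9)² = 625/81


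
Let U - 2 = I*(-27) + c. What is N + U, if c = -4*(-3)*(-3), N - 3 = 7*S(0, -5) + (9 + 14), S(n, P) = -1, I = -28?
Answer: 741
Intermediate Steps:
N = 19 (N = 3 + (7*(-1) + (9 + 14)) = 3 + (-7 + 23) = 3 + 16 = 19)
c = -36 (c = 12*(-3) = -36)
U = 722 (U = 2 + (-28*(-27) - 36) = 2 + (756 - 36) = 2 + 720 = 722)
N + U = 19 + 722 = 741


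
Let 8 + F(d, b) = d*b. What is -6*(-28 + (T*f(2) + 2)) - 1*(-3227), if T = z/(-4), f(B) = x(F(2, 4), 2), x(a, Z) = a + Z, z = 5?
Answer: 3398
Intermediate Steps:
F(d, b) = -8 + b*d (F(d, b) = -8 + d*b = -8 + b*d)
x(a, Z) = Z + a
f(B) = 2 (f(B) = 2 + (-8 + 4*2) = 2 + (-8 + 8) = 2 + 0 = 2)
T = -5/4 (T = 5/(-4) = 5*(-¼) = -5/4 ≈ -1.2500)
-6*(-28 + (T*f(2) + 2)) - 1*(-3227) = -6*(-28 + (-5/4*2 + 2)) - 1*(-3227) = -6*(-28 + (-5/2 + 2)) + 3227 = -6*(-28 - ½) + 3227 = -6*(-57/2) + 3227 = 171 + 3227 = 3398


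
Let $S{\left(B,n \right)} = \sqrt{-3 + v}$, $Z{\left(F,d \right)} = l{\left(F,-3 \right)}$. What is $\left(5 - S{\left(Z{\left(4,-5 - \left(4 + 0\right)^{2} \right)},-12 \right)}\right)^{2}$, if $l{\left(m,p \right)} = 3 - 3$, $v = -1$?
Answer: $21 - 20 i \approx 21.0 - 20.0 i$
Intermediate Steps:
$l{\left(m,p \right)} = 0$
$Z{\left(F,d \right)} = 0$
$S{\left(B,n \right)} = 2 i$ ($S{\left(B,n \right)} = \sqrt{-3 - 1} = \sqrt{-4} = 2 i$)
$\left(5 - S{\left(Z{\left(4,-5 - \left(4 + 0\right)^{2} \right)},-12 \right)}\right)^{2} = \left(5 - 2 i\right)^{2}$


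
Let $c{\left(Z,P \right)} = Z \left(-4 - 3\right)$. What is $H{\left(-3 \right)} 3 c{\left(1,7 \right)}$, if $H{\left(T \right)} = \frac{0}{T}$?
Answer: $0$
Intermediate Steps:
$H{\left(T \right)} = 0$
$c{\left(Z,P \right)} = - 7 Z$ ($c{\left(Z,P \right)} = Z \left(-7\right) = - 7 Z$)
$H{\left(-3 \right)} 3 c{\left(1,7 \right)} = 0 \cdot 3 \left(\left(-7\right) 1\right) = 0 \left(-7\right) = 0$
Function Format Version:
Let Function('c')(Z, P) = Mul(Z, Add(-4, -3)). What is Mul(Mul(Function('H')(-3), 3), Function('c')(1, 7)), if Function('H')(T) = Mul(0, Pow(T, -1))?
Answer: 0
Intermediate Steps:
Function('H')(T) = 0
Function('c')(Z, P) = Mul(-7, Z) (Function('c')(Z, P) = Mul(Z, -7) = Mul(-7, Z))
Mul(Mul(Function('H')(-3), 3), Function('c')(1, 7)) = Mul(Mul(0, 3), Mul(-7, 1)) = Mul(0, -7) = 0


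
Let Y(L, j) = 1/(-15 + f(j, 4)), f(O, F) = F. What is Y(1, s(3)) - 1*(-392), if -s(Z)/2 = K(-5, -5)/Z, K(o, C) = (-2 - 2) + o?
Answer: 4311/11 ≈ 391.91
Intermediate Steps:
K(o, C) = -4 + o
s(Z) = 18/Z (s(Z) = -2*(-4 - 5)/Z = -(-18)/Z = 18/Z)
Y(L, j) = -1/11 (Y(L, j) = 1/(-15 + 4) = 1/(-11) = -1/11)
Y(1, s(3)) - 1*(-392) = -1/11 - 1*(-392) = -1/11 + 392 = 4311/11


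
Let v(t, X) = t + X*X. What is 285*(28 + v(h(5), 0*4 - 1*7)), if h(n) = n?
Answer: 23370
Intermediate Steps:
v(t, X) = t + X**2
285*(28 + v(h(5), 0*4 - 1*7)) = 285*(28 + (5 + (0*4 - 1*7)**2)) = 285*(28 + (5 + (0 - 7)**2)) = 285*(28 + (5 + (-7)**2)) = 285*(28 + (5 + 49)) = 285*(28 + 54) = 285*82 = 23370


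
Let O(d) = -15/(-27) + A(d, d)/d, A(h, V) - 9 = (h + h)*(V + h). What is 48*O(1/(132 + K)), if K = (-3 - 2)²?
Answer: 31958240/471 ≈ 67852.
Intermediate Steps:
A(h, V) = 9 + 2*h*(V + h) (A(h, V) = 9 + (h + h)*(V + h) = 9 + (2*h)*(V + h) = 9 + 2*h*(V + h))
K = 25 (K = (-5)² = 25)
O(d) = 5/9 + (9 + 4*d²)/d (O(d) = -15/(-27) + (9 + 2*d² + 2*d*d)/d = -15*(-1/27) + (9 + 2*d² + 2*d²)/d = 5/9 + (9 + 4*d²)/d)
48*O(1/(132 + K)) = 48*(5/9 + 4/(132 + 25) + 9/(1/(132 + 25))) = 48*(5/9 + 4/157 + 9/(1/157)) = 48*(5/9 + 4*(1/157) + 9/(1/157)) = 48*(5/9 + 4/157 + 9*157) = 48*(5/9 + 4/157 + 1413) = 48*(1997390/1413) = 31958240/471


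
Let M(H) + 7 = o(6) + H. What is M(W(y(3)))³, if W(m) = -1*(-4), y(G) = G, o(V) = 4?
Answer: 1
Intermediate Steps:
W(m) = 4
M(H) = -3 + H (M(H) = -7 + (4 + H) = -3 + H)
M(W(y(3)))³ = (-3 + 4)³ = 1³ = 1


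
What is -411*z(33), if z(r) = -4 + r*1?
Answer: -11919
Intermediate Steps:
z(r) = -4 + r
-411*z(33) = -411*(-4 + 33) = -411*29 = -11919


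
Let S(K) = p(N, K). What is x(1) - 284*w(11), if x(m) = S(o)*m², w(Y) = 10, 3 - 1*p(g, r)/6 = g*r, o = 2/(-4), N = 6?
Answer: -2804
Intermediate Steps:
o = -½ (o = 2*(-¼) = -½ ≈ -0.50000)
p(g, r) = 18 - 6*g*r
S(K) = 18 - 36*K (S(K) = 18 - 6*6*K = 18 - 36*K)
x(m) = 36*m² (x(m) = (18 - 36*(-½))*m² = (18 + 18)*m² = 36*m²)
x(1) - 284*w(11) = 36*1² - 284*10 = 36*1 - 2840 = 36 - 2840 = -2804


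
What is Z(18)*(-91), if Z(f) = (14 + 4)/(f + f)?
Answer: -91/2 ≈ -45.500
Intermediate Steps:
Z(f) = 9/f (Z(f) = 18/((2*f)) = 18*(1/(2*f)) = 9/f)
Z(18)*(-91) = (9/18)*(-91) = (9*(1/18))*(-91) = (1/2)*(-91) = -91/2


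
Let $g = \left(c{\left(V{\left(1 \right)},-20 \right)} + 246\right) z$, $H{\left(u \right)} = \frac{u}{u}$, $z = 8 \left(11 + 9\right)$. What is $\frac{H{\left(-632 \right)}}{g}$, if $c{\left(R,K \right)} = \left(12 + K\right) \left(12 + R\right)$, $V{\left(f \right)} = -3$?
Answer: $\frac{1}{27840} \approx 3.592 \cdot 10^{-5}$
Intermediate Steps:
$z = 160$ ($z = 8 \cdot 20 = 160$)
$H{\left(u \right)} = 1$
$g = 27840$ ($g = \left(\left(144 + 12 \left(-20\right) + 12 \left(-3\right) - -60\right) + 246\right) 160 = \left(\left(144 - 240 - 36 + 60\right) + 246\right) 160 = \left(-72 + 246\right) 160 = 174 \cdot 160 = 27840$)
$\frac{H{\left(-632 \right)}}{g} = 1 \cdot \frac{1}{27840} = \frac{1}{27840}$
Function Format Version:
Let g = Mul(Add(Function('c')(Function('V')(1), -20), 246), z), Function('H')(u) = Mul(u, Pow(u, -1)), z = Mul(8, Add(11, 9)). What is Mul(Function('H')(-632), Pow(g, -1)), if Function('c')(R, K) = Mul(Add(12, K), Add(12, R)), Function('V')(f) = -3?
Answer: Rational(1, 27840) ≈ 3.5920e-5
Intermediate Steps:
z = 160 (z = Mul(8, 20) = 160)
Function('H')(u) = 1
g = 27840 (g = Mul(Add(Add(144, Mul(12, -20), Mul(12, -3), Mul(-20, -3)), 246), 160) = Mul(Add(Add(144, -240, -36, 60), 246), 160) = Mul(Add(-72, 246), 160) = Mul(174, 160) = 27840)
Mul(Function('H')(-632), Pow(g, -1)) = Mul(1, Pow(27840, -1)) = Mul(1, Rational(1, 27840)) = Rational(1, 27840)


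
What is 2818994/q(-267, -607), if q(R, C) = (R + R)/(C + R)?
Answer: 1231900378/267 ≈ 4.6139e+6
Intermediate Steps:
q(R, C) = 2*R/(C + R) (q(R, C) = (2*R)/(C + R) = 2*R/(C + R))
2818994/q(-267, -607) = 2818994/((2*(-267)/(-607 - 267))) = 2818994/((2*(-267)/(-874))) = 2818994/((2*(-267)*(-1/874))) = 2818994/(267/437) = 2818994*(437/267) = 1231900378/267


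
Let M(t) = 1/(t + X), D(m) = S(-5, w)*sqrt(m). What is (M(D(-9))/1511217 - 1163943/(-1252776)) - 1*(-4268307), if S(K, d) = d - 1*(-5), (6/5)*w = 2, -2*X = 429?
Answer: 166681495438389517606463/39050953728608808 - 80*I/280543835097 ≈ 4.2683e+6 - 2.8516e-10*I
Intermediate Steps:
X = -429/2 (X = -1/2*429 = -429/2 ≈ -214.50)
w = 5/3 (w = (5/6)*2 = 5/3 ≈ 1.6667)
S(K, d) = 5 + d (S(K, d) = d + 5 = 5 + d)
D(m) = 20*sqrt(m)/3 (D(m) = (5 + 5/3)*sqrt(m) = 20*sqrt(m)/3)
M(t) = 1/(-429/2 + t) (M(t) = 1/(t - 429/2) = 1/(-429/2 + t))
(M(D(-9))/1511217 - 1163943/(-1252776)) - 1*(-4268307) = ((2/(-429 + 2*(20*sqrt(-9)/3)))/1511217 - 1163943/(-1252776)) - 1*(-4268307) = ((2/(-429 + 2*(20*(3*I)/3)))*(1/1511217) - 1163943*(-1/1252776)) + 4268307 = ((2/(-429 + 2*(20*I)))*(1/1511217) + 387981/417592) + 4268307 = ((2/(-429 + 40*I))*(1/1511217) + 387981/417592) + 4268307 = ((2*((-429 - 40*I)/185641))*(1/1511217) + 387981/417592) + 4268307 = ((2*(-429 - 40*I)/185641)*(1/1511217) + 387981/417592) + 4268307 = (2*(-429 - 40*I)/280543835097 + 387981/417592) + 4268307 = (387981/417592 + 2*(-429 - 40*I)/280543835097) + 4268307 = 1782411244725/417592 + 2*(-429 - 40*I)/280543835097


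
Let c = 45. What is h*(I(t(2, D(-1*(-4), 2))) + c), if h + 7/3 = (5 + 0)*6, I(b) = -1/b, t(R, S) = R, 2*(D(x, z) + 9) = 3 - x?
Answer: 7387/6 ≈ 1231.2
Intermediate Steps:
D(x, z) = -15/2 - x/2 (D(x, z) = -9 + (3 - x)/2 = -9 + (3/2 - x/2) = -15/2 - x/2)
h = 83/3 (h = -7/3 + (5 + 0)*6 = -7/3 + 5*6 = -7/3 + 30 = 83/3 ≈ 27.667)
h*(I(t(2, D(-1*(-4), 2))) + c) = 83*(-1/2 + 45)/3 = 83*(-1*½ + 45)/3 = 83*(-½ + 45)/3 = (83/3)*(89/2) = 7387/6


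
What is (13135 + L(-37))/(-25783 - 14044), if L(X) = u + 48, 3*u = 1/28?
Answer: -1107373/3345468 ≈ -0.33101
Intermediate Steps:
u = 1/84 (u = (1/3)/28 = (1/3)*(1/28) = 1/84 ≈ 0.011905)
L(X) = 4033/84 (L(X) = 1/84 + 48 = 4033/84)
(13135 + L(-37))/(-25783 - 14044) = (13135 + 4033/84)/(-25783 - 14044) = (1107373/84)/(-39827) = (1107373/84)*(-1/39827) = -1107373/3345468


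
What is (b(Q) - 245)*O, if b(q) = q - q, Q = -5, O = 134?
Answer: -32830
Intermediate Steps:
b(q) = 0
(b(Q) - 245)*O = (0 - 245)*134 = -245*134 = -32830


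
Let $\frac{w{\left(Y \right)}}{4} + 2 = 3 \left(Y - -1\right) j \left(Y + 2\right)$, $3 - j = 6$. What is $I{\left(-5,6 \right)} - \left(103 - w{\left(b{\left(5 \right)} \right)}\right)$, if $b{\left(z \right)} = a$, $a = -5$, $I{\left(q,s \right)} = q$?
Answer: $-548$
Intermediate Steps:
$j = -3$ ($j = 3 - 6 = -3$)
$b{\left(z \right)} = -5$
$w{\left(Y \right)} = -8 + 4 \left(-6 - 3 Y\right) \left(3 + 3 Y\right)$ ($w{\left(Y \right)} = -8 + 4 \cdot 3 \left(Y - -1\right) \left(- 3 \left(Y + 2\right)\right) = -8 + 4 \cdot 3 \left(Y + 1\right) \left(- 3 \left(2 + Y\right)\right) = -8 + 4 \cdot 3 \left(1 + Y\right) \left(-6 - 3 Y\right) = -8 + 4 \left(3 + 3 Y\right) \left(-6 - 3 Y\right) = -8 + 4 \left(-6 - 3 Y\right) \left(3 + 3 Y\right)$)
$I{\left(-5,6 \right)} - \left(103 - w{\left(b{\left(5 \right)} \right)}\right) = -5 - \left(103 - \left(-80 - -540 - 36 \left(-5\right)^{2}\right)\right) = -5 - \left(103 - \left(-80 + 540 - 900\right)\right) = -5 - \left(103 - -440\right) = -5 - \left(103 + 440\right) = -5 - 543 = -548$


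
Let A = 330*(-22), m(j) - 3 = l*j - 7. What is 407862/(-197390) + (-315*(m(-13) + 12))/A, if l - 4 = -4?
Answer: -20530461/11942095 ≈ -1.7192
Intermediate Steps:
l = 0 (l = 4 - 4 = 0)
m(j) = -4 (m(j) = 3 + (0*j - 7) = 3 + (0 - 7) = 3 - 7 = -4)
A = -7260
407862/(-197390) + (-315*(m(-13) + 12))/A = 407862/(-197390) - 315*(-4 + 12)/(-7260) = 407862*(-1/197390) - 315*8*(-1/7260) = -203931/98695 - 2520*(-1/7260) = -203931/98695 + 42/121 = -20530461/11942095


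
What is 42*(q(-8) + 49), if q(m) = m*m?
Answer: 4746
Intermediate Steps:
q(m) = m**2
42*(q(-8) + 49) = 42*((-8)**2 + 49) = 42*(64 + 49) = 42*113 = 4746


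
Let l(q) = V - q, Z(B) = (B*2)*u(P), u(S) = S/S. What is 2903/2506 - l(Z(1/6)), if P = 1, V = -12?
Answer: 101431/7518 ≈ 13.492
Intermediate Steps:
u(S) = 1
Z(B) = 2*B (Z(B) = (B*2)*1 = (2*B)*1 = 2*B)
l(q) = -12 - q
2903/2506 - l(Z(1/6)) = 2903/2506 - (-12 - 2/6) = 2903*(1/2506) - (-12 - 2/6) = 2903/2506 - (-12 - 1*⅓) = 2903/2506 - (-12 - ⅓) = 2903/2506 - 1*(-37/3) = 2903/2506 + 37/3 = 101431/7518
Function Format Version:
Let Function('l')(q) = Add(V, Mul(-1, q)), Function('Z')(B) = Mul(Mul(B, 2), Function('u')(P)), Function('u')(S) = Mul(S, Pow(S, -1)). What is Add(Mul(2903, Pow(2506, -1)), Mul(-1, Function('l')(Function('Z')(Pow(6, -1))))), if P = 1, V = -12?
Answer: Rational(101431, 7518) ≈ 13.492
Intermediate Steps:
Function('u')(S) = 1
Function('Z')(B) = Mul(2, B) (Function('Z')(B) = Mul(Mul(B, 2), 1) = Mul(Mul(2, B), 1) = Mul(2, B))
Function('l')(q) = Add(-12, Mul(-1, q))
Add(Mul(2903, Pow(2506, -1)), Mul(-1, Function('l')(Function('Z')(Pow(6, -1))))) = Add(Mul(2903, Pow(2506, -1)), Mul(-1, Add(-12, Mul(-1, Mul(2, Pow(6, -1)))))) = Add(Mul(2903, Rational(1, 2506)), Mul(-1, Add(-12, Mul(-1, Mul(2, Rational(1, 6)))))) = Add(Rational(2903, 2506), Mul(-1, Add(-12, Mul(-1, Rational(1, 3))))) = Add(Rational(2903, 2506), Mul(-1, Add(-12, Rational(-1, 3)))) = Add(Rational(2903, 2506), Mul(-1, Rational(-37, 3))) = Add(Rational(2903, 2506), Rational(37, 3)) = Rational(101431, 7518)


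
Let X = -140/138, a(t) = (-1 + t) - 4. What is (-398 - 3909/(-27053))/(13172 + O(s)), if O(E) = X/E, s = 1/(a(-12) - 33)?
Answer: -742659765/24682291504 ≈ -0.030089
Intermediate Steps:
a(t) = -5 + t
s = -1/50 (s = 1/((-5 - 12) - 33) = 1/(-17 - 33) = 1/(-50) = -1/50 ≈ -0.020000)
X = -70/69 (X = -140*1/138 = -70/69 ≈ -1.0145)
O(E) = -70/(69*E)
(-398 - 3909/(-27053))/(13172 + O(s)) = (-398 - 3909/(-27053))/(13172 - 70/(69*(-1/50))) = (-398 - 3909*(-1/27053))/(13172 - 70/69*(-50)) = (-398 + 3909/27053)/(13172 + 3500/69) = -10763185/(27053*912368/69) = -10763185/27053*69/912368 = -742659765/24682291504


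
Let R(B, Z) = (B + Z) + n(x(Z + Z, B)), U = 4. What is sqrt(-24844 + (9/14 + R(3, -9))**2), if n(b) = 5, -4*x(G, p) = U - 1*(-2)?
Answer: I*sqrt(4869399)/14 ≈ 157.62*I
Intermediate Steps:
x(G, p) = -3/2 (x(G, p) = -(4 - 1*(-2))/4 = -(4 + 2)/4 = -1/4*6 = -3/2)
R(B, Z) = 5 + B + Z (R(B, Z) = (B + Z) + 5 = 5 + B + Z)
sqrt(-24844 + (9/14 + R(3, -9))**2) = sqrt(-24844 + (9/14 + (5 + 3 - 9))**2) = sqrt(-24844 + (9*(1/14) - 1)**2) = sqrt(-24844 + (9/14 - 1)**2) = sqrt(-24844 + (-5/14)**2) = sqrt(-24844 + 25/196) = sqrt(-4869399/196) = I*sqrt(4869399)/14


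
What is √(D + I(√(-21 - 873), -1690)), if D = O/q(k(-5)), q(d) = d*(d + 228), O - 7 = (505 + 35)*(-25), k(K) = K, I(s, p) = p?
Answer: 9*I*√25753155/1115 ≈ 40.962*I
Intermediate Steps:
O = -13493 (O = 7 + (505 + 35)*(-25) = 7 + 540*(-25) = 7 - 13500 = -13493)
q(d) = d*(228 + d)
D = 13493/1115 (D = -13493*(-1/(5*(228 - 5))) = -13493/((-5*223)) = -13493/(-1115) = -13493*(-1/1115) = 13493/1115 ≈ 12.101)
√(D + I(√(-21 - 873), -1690)) = √(13493/1115 - 1690) = √(-1870857/1115) = 9*I*√25753155/1115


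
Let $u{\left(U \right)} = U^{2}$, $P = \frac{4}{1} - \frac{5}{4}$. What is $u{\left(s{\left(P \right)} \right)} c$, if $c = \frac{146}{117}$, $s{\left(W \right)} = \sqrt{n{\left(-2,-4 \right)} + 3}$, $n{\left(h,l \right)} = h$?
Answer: $\frac{146}{117} \approx 1.2479$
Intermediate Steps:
$P = \frac{11}{4}$ ($P = 4 \cdot 1 - \frac{5}{4} = 4 - \frac{5}{4} = \frac{11}{4} \approx 2.75$)
$s{\left(W \right)} = 1$ ($s{\left(W \right)} = \sqrt{-2 + 3} = \sqrt{1} = 1$)
$c = \frac{146}{117}$ ($c = 146 \cdot \frac{1}{117} = \frac{146}{117} \approx 1.2479$)
$u{\left(s{\left(P \right)} \right)} c = 1^{2} \cdot \frac{146}{117} = 1 \cdot \frac{146}{117} = \frac{146}{117}$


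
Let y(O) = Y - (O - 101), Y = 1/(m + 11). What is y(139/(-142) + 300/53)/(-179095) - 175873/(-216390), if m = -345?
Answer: 791235661499075/974162323837122 ≈ 0.81222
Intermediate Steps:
Y = -1/334 (Y = 1/(-345 + 11) = 1/(-334) = -1/334 ≈ -0.0029940)
y(O) = 33733/334 - O (y(O) = -1/334 - (O - 101) = -1/334 - (-101 + O) = -1/334 + (101 - O) = 33733/334 - O)
y(139/(-142) + 300/53)/(-179095) - 175873/(-216390) = (33733/334 - (139/(-142) + 300/53))/(-179095) - 175873/(-216390) = (33733/334 - (139*(-1/142) + 300*(1/53)))*(-1/179095) - 175873*(-1/216390) = (33733/334 - (-139/142 + 300/53))*(-1/179095) + 175873/216390 = (33733/334 - 1*35233/7526)*(-1/179095) + 175873/216390 = (33733/334 - 35233/7526)*(-1/179095) + 175873/216390 = (60526684/628421)*(-1/179095) + 175873/216390 = -60526684/112547058995 + 175873/216390 = 791235661499075/974162323837122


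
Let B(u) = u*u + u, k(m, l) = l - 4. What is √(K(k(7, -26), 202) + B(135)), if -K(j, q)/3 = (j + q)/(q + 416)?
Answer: √194772382/103 ≈ 135.50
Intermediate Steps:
k(m, l) = -4 + l
K(j, q) = -3*(j + q)/(416 + q) (K(j, q) = -3*(j + q)/(q + 416) = -3*(j + q)/(416 + q))
B(u) = u + u² (B(u) = u² + u = u + u²)
√(K(k(7, -26), 202) + B(135)) = √(3*(-(-4 - 26) - 1*202)/(416 + 202) + 135*(1 + 135)) = √(3*(-1*(-30) - 202)/618 + 135*136) = √(3*(1/618)*(30 - 202) + 18360) = √(3*(1/618)*(-172) + 18360) = √(-86/103 + 18360) = √(1890994/103) = √194772382/103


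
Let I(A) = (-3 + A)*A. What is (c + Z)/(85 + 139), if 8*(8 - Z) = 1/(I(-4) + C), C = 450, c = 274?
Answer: 1078367/856576 ≈ 1.2589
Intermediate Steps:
I(A) = A*(-3 + A)
Z = 30591/3824 (Z = 8 - 1/(8*(-4*(-3 - 4) + 450)) = 8 - 1/(8*(-4*(-7) + 450)) = 8 - 1/(8*(28 + 450)) = 8 - 1/8/478 = 8 - 1/8*1/478 = 8 - 1/3824 = 30591/3824 ≈ 7.9997)
(c + Z)/(85 + 139) = (274 + 30591/3824)/(85 + 139) = (1078367/3824)/224 = (1078367/3824)*(1/224) = 1078367/856576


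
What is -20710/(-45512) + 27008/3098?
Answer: 323336919/35249044 ≈ 9.1729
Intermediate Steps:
-20710/(-45512) + 27008/3098 = -20710*(-1/45512) + 27008*(1/3098) = 10355/22756 + 13504/1549 = 323336919/35249044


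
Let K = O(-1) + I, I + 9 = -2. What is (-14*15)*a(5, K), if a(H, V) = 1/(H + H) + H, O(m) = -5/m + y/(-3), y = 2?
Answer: -1071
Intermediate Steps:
I = -11 (I = -9 - 2 = -11)
O(m) = -⅔ - 5/m (O(m) = -5/m + 2/(-3) = -5/m + 2*(-⅓) = -5/m - ⅔ = -⅔ - 5/m)
K = -20/3 (K = (-⅔ - 5/(-1)) - 11 = (-⅔ - 5*(-1)) - 11 = (-⅔ + 5) - 11 = 13/3 - 11 = -20/3 ≈ -6.6667)
a(H, V) = H + 1/(2*H) (a(H, V) = 1/(2*H) + H = H + 1/(2*H))
(-14*15)*a(5, K) = (-14*15)*(5 + (½)/5) = -210*(5 + (½)*(⅕)) = -210*(5 + ⅒) = -210*51/10 = -1071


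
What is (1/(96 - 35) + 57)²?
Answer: 12096484/3721 ≈ 3250.9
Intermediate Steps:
(1/(96 - 35) + 57)² = (1/61 + 57)² = (3478/61)² = 12096484/3721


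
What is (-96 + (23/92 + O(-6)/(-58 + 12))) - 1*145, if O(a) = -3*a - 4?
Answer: -22177/92 ≈ -241.05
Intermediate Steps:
O(a) = -4 - 3*a
(-96 + (23/92 + O(-6)/(-58 + 12))) - 1*145 = (-96 + (23/92 + (-4 - 3*(-6))/(-58 + 12))) - 1*145 = (-96 + (23*(1/92) + (-4 + 18)/(-46))) - 145 = (-96 + (¼ + 14*(-1/46))) - 145 = (-96 + (¼ - 7/23)) - 145 = (-96 - 5/92) - 145 = -8837/92 - 145 = -22177/92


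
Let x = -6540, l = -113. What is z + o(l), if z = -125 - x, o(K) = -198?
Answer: 6217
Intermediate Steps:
z = 6415 (z = -125 - 1*(-6540) = -125 + 6540 = 6415)
z + o(l) = 6415 - 198 = 6217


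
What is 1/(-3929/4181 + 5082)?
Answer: 4181/21243913 ≈ 0.00019681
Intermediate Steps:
1/(-3929/4181 + 5082) = 1/(21243913/4181) = 4181/21243913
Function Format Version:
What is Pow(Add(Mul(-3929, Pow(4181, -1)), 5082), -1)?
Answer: Rational(4181, 21243913) ≈ 0.00019681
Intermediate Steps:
Pow(Add(Mul(-3929, Pow(4181, -1)), 5082), -1) = Pow(Add(Mul(-3929, Rational(1, 4181)), 5082), -1) = Pow(Add(Rational(-3929, 4181), 5082), -1) = Pow(Rational(21243913, 4181), -1) = Rational(4181, 21243913)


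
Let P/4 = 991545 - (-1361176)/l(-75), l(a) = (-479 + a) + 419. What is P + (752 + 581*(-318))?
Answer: 505148786/135 ≈ 3.7418e+6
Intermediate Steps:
l(a) = -60 + a
P = 529989596/135 (P = 4*(991545 - (-1361176)/(-60 - 75)) = 4*(991545 - (-1361176)/(-135)) = 4*(991545 - (-1361176)*(-1)/135) = 4*(991545 - 1*1361176/135) = 4*(991545 - 1361176/135) = 4*(132497399/135) = 529989596/135 ≈ 3.9258e+6)
P + (752 + 581*(-318)) = 529989596/135 + (752 + 581*(-318)) = 529989596/135 + (752 - 184758) = 529989596/135 - 184006 = 505148786/135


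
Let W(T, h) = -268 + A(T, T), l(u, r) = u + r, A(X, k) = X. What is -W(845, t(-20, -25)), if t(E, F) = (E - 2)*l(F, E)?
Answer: -577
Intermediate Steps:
l(u, r) = r + u
t(E, F) = (-2 + E)*(E + F) (t(E, F) = (E - 2)*(E + F) = (-2 + E)*(E + F))
W(T, h) = -268 + T
-W(845, t(-20, -25)) = -(-268 + 845) = -1*577 = -577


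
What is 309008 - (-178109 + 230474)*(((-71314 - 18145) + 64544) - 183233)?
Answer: 10899979028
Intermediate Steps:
309008 - (-178109 + 230474)*(((-71314 - 18145) + 64544) - 183233) = 309008 - 52365*((-89459 + 64544) - 183233) = 309008 - 52365*(-24915 - 183233) = 309008 - 52365*(-208148) = 309008 - 1*(-10899670020) = 309008 + 10899670020 = 10899979028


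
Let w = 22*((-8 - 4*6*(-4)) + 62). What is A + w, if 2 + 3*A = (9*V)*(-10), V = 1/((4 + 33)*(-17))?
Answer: 6225932/1887 ≈ 3299.4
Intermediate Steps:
V = -1/629 (V = -1/17/37 = (1/37)*(-1/17) = -1/629 ≈ -0.0015898)
A = -1168/1887 (A = -⅔ + ((9*(-1/629))*(-10))/3 = -⅔ + (-9/629*(-10))/3 = -⅔ + (⅓)*(90/629) = -⅔ + 30/629 = -1168/1887 ≈ -0.61897)
w = 3300 (w = 22*((-8 - 24*(-4)) + 62) = 22*((-8 + 96) + 62) = 22*(88 + 62) = 22*150 = 3300)
A + w = -1168/1887 + 3300 = 6225932/1887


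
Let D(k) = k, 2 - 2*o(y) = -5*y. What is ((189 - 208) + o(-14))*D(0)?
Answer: 0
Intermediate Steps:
o(y) = 1 + 5*y/2 (o(y) = 1 - (-5)*y/2 = 1 + 5*y/2)
((189 - 208) + o(-14))*D(0) = ((189 - 208) + (1 + (5/2)*(-14)))*0 = (-19 + (1 - 35))*0 = (-19 - 34)*0 = -53*0 = 0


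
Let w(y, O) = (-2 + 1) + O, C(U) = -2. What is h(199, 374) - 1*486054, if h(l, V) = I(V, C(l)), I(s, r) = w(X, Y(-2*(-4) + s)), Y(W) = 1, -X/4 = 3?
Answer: -486054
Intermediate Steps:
X = -12 (X = -4*3 = -12)
w(y, O) = -1 + O
I(s, r) = 0 (I(s, r) = -1 + 1 = 0)
h(l, V) = 0
h(199, 374) - 1*486054 = 0 - 1*486054 = 0 - 486054 = -486054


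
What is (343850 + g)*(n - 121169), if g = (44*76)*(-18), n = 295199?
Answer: 49365001740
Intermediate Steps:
g = -60192 (g = 3344*(-18) = -60192)
(343850 + g)*(n - 121169) = (343850 - 60192)*(295199 - 121169) = 283658*174030 = 49365001740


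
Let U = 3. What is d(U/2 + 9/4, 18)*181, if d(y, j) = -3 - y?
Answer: -4887/4 ≈ -1221.8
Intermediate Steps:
d(U/2 + 9/4, 18)*181 = (-3 - (3/2 + 9/4))*181 = (-3 - 1*15/4)*181 = (-3 - 15/4)*181 = -27/4*181 = -4887/4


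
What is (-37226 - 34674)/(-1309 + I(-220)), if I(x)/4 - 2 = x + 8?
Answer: 71900/2149 ≈ 33.457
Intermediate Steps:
I(x) = 40 + 4*x (I(x) = 8 + 4*(x + 8) = 8 + 4*(8 + x) = 8 + (32 + 4*x) = 40 + 4*x)
(-37226 - 34674)/(-1309 + I(-220)) = (-37226 - 34674)/(-1309 + (40 + 4*(-220))) = -71900/(-1309 + (40 - 880)) = -71900/(-1309 - 840) = -71900/(-2149) = -71900*(-1/2149) = 71900/2149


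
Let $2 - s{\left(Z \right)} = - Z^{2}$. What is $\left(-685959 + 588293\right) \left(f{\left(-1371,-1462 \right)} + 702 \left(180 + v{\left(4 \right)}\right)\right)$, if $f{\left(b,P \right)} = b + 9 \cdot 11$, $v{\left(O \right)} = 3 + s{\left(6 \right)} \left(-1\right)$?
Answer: $-9817190988$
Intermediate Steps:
$s{\left(Z \right)} = 2 + Z^{2}$ ($s{\left(Z \right)} = 2 - - Z^{2} = 2 + Z^{2}$)
$v{\left(O \right)} = -35$ ($v{\left(O \right)} = 3 + \left(2 + 6^{2}\right) \left(-1\right) = 3 + \left(2 + 36\right) \left(-1\right) = 3 + 38 \left(-1\right) = 3 - 38 = -35$)
$f{\left(b,P \right)} = 99 + b$ ($f{\left(b,P \right)} = b + 99 = 99 + b$)
$\left(-685959 + 588293\right) \left(f{\left(-1371,-1462 \right)} + 702 \left(180 + v{\left(4 \right)}\right)\right) = \left(-685959 + 588293\right) \left(\left(99 - 1371\right) + 702 \left(180 - 35\right)\right) = - 97666 \left(-1272 + 702 \cdot 145\right) = - 97666 \left(-1272 + 101790\right) = \left(-97666\right) 100518 = -9817190988$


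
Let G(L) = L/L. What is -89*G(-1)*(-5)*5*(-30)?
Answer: -66750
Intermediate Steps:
G(L) = 1
-89*G(-1)*(-5)*5*(-30) = -89*1*(-5)*5*(-30) = -(-445)*5*(-30) = -89*(-25)*(-30) = 2225*(-30) = -66750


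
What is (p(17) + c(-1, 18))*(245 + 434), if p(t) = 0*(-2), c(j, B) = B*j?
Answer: -12222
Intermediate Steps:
p(t) = 0
(p(17) + c(-1, 18))*(245 + 434) = (0 + 18*(-1))*(245 + 434) = (0 - 18)*679 = -18*679 = -12222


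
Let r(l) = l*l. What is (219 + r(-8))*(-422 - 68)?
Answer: -138670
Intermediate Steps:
r(l) = l²
(219 + r(-8))*(-422 - 68) = (219 + (-8)²)*(-422 - 68) = (219 + 64)*(-490) = 283*(-490) = -138670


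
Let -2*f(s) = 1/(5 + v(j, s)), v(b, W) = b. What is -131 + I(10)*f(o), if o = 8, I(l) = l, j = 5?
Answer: -263/2 ≈ -131.50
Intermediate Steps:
f(s) = -1/20 (f(s) = -1/(2*(5 + 5)) = -1/2/10 = -1/2*1/10 = -1/20)
-131 + I(10)*f(o) = -131 + 10*(-1/20) = -131 - 1/2 = -263/2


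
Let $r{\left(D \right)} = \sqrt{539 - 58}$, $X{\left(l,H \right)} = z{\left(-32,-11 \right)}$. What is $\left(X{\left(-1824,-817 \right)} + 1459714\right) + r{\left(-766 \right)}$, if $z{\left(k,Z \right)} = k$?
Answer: $1459682 + \sqrt{481} \approx 1.4597 \cdot 10^{6}$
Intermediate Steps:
$X{\left(l,H \right)} = -32$
$r{\left(D \right)} = \sqrt{481}$
$\left(X{\left(-1824,-817 \right)} + 1459714\right) + r{\left(-766 \right)} = \left(-32 + 1459714\right) + \sqrt{481} = 1459682 + \sqrt{481}$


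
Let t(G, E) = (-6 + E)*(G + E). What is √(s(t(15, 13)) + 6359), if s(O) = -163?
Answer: 2*√1549 ≈ 78.715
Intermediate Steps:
t(G, E) = (-6 + E)*(E + G)
√(s(t(15, 13)) + 6359) = √(-163 + 6359) = √6196 = 2*√1549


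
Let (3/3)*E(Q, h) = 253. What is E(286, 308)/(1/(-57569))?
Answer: -14564957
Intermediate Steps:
E(Q, h) = 253
E(286, 308)/(1/(-57569)) = 253/(1/(-57569)) = 253/(-1/57569) = 253*(-57569) = -14564957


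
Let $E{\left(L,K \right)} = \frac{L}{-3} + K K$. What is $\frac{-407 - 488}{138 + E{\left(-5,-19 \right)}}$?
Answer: $- \frac{2685}{1502} \approx -1.7876$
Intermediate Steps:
$E{\left(L,K \right)} = K^{2} - \frac{L}{3}$ ($E{\left(L,K \right)} = - \frac{L}{3} + K^{2} = K^{2} - \frac{L}{3}$)
$\frac{-407 - 488}{138 + E{\left(-5,-19 \right)}} = \frac{-407 - 488}{138 + \left(\left(-19\right)^{2} - - \frac{5}{3}\right)} = - \frac{895}{138 + \left(361 + \frac{5}{3}\right)} = - \frac{895}{138 + \frac{1088}{3}} = - \frac{895}{\frac{1502}{3}} = \left(-895\right) \frac{3}{1502} = - \frac{2685}{1502}$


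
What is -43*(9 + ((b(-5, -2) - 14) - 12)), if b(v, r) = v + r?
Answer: 1032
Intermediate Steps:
b(v, r) = r + v
-43*(9 + ((b(-5, -2) - 14) - 12)) = -43*(9 + (((-2 - 5) - 14) - 12)) = -43*(9 + ((-7 - 14) - 12)) = -43*(9 + (-21 - 12)) = -43*(9 - 33) = -43*(-24) = 1032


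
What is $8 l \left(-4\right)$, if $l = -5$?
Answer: $160$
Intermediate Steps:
$8 l \left(-4\right) = 8 \left(-5\right) \left(-4\right) = \left(-40\right) \left(-4\right) = 160$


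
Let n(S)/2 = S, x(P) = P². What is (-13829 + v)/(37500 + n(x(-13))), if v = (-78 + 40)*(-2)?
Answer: -13753/37838 ≈ -0.36347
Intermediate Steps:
v = 76 (v = -38*(-2) = 76)
n(S) = 2*S
(-13829 + v)/(37500 + n(x(-13))) = (-13829 + 76)/(37500 + 2*(-13)²) = -13753/(37500 + 2*169) = -13753/(37500 + 338) = -13753/37838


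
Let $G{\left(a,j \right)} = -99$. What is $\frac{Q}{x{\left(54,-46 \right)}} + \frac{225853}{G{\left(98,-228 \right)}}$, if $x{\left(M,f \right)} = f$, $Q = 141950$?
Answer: $- \frac{12221144}{2277} \approx -5367.2$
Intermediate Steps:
$\frac{Q}{x{\left(54,-46 \right)}} + \frac{225853}{G{\left(98,-228 \right)}} = \frac{141950}{-46} + \frac{225853}{-99} = 141950 \left(- \frac{1}{46}\right) + 225853 \left(- \frac{1}{99}\right) = - \frac{70975}{23} - \frac{225853}{99} = - \frac{12221144}{2277}$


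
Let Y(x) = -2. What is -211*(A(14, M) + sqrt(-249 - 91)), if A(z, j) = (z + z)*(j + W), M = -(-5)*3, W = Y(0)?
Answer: -76804 - 422*I*sqrt(85) ≈ -76804.0 - 3890.6*I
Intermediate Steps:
W = -2
M = 15 (M = -1*(-15) = 15)
A(z, j) = 2*z*(-2 + j) (A(z, j) = (z + z)*(j - 2) = (2*z)*(-2 + j) = 2*z*(-2 + j))
-211*(A(14, M) + sqrt(-249 - 91)) = -211*(2*14*(-2 + 15) + sqrt(-249 - 91)) = -211*(2*14*13 + sqrt(-340)) = -211*(364 + 2*I*sqrt(85)) = -76804 - 422*I*sqrt(85)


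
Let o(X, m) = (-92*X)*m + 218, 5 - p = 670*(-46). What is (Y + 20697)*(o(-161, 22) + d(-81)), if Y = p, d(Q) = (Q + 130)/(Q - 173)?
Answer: 2133649131819/127 ≈ 1.6800e+10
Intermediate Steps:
p = 30825 (p = 5 - 670*(-46) = 5 - 1*(-30820) = 5 + 30820 = 30825)
d(Q) = (130 + Q)/(-173 + Q)
o(X, m) = 218 - 92*X*m (o(X, m) = -92*X*m + 218 = 218 - 92*X*m)
Y = 30825
(Y + 20697)*(o(-161, 22) + d(-81)) = (30825 + 20697)*((218 - 92*(-161)*22) + (130 - 81)/(-173 - 81)) = 51522*((218 + 325864) + 49/(-254)) = 51522*(326082 - 1/254*49) = 51522*(326082 - 49/254) = 51522*(82824779/254) = 2133649131819/127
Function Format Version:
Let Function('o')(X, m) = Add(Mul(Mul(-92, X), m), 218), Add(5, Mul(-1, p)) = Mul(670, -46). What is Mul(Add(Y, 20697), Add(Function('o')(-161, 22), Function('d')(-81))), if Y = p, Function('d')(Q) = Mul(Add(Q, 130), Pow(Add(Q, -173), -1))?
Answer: Rational(2133649131819, 127) ≈ 1.6800e+10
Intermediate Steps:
p = 30825 (p = Add(5, Mul(-1, Mul(670, -46))) = Add(5, Mul(-1, -30820)) = Add(5, 30820) = 30825)
Function('d')(Q) = Mul(Pow(Add(-173, Q), -1), Add(130, Q)) (Function('d')(Q) = Mul(Add(130, Q), Pow(Add(-173, Q), -1)) = Mul(Pow(Add(-173, Q), -1), Add(130, Q)))
Function('o')(X, m) = Add(218, Mul(-92, X, m)) (Function('o')(X, m) = Add(Mul(-92, X, m), 218) = Add(218, Mul(-92, X, m)))
Y = 30825
Mul(Add(Y, 20697), Add(Function('o')(-161, 22), Function('d')(-81))) = Mul(Add(30825, 20697), Add(Add(218, Mul(-92, -161, 22)), Mul(Pow(Add(-173, -81), -1), Add(130, -81)))) = Mul(51522, Add(Add(218, 325864), Mul(Pow(-254, -1), 49))) = Mul(51522, Add(326082, Mul(Rational(-1, 254), 49))) = Mul(51522, Add(326082, Rational(-49, 254))) = Mul(51522, Rational(82824779, 254)) = Rational(2133649131819, 127)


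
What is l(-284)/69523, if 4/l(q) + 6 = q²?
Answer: 2/2803514975 ≈ 7.1339e-10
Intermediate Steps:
l(q) = 4/(-6 + q²)
l(-284)/69523 = (4/(-6 + (-284)²))/69523 = (4/(-6 + 80656))*(1/69523) = (4/80650)*(1/69523) = (4*(1/80650))*(1/69523) = (2/40325)*(1/69523) = 2/2803514975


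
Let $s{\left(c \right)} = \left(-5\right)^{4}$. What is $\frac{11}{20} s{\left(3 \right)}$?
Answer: $\frac{1375}{4} \approx 343.75$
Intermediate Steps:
$s{\left(c \right)} = 625$
$\frac{11}{20} s{\left(3 \right)} = \frac{11}{20} \cdot 625 = \frac{1375}{4}$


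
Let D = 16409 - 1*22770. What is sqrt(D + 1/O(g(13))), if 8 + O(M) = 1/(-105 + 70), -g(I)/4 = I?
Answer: 2*I*sqrt(125570189)/281 ≈ 79.757*I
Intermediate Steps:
g(I) = -4*I
O(M) = -281/35 (O(M) = -8 + 1/(-105 + 70) = -8 + 1/(-35) = -8 - 1/35 = -281/35)
D = -6361 (D = 16409 - 22770 = -6361)
sqrt(D + 1/O(g(13))) = sqrt(-6361 + 1/(-281/35)) = sqrt(-6361 - 35/281) = sqrt(-1787476/281) = 2*I*sqrt(125570189)/281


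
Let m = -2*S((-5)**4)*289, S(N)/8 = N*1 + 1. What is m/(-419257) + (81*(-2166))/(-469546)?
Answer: 716358042163/98430223661 ≈ 7.2778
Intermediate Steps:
S(N) = 8 + 8*N (S(N) = 8*(N*1 + 1) = 8*(N + 1) = 8*(1 + N) = 8 + 8*N)
m = -2894624 (m = -2*(8 + 8*(-5)**4)*289 = -2*(8 + 8*625)*289 = -2*(8 + 5000)*289 = -2*5008*289 = -10016*289 = -2894624)
m/(-419257) + (81*(-2166))/(-469546) = -2894624/(-419257) + (81*(-2166))/(-469546) = -2894624*(-1/419257) - 175446*(-1/469546) = 2894624/419257 + 87723/234773 = 716358042163/98430223661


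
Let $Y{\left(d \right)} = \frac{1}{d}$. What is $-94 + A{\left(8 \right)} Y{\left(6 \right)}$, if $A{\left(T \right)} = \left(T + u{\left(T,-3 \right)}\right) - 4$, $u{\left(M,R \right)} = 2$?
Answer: $-93$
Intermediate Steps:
$A{\left(T \right)} = -2 + T$ ($A{\left(T \right)} = \left(T + 2\right) - 4 = \left(2 + T\right) - 4 = -2 + T$)
$-94 + A{\left(8 \right)} Y{\left(6 \right)} = -94 + \frac{-2 + 8}{6} = -94 + 6 \cdot \frac{1}{6} = -94 + 1 = -93$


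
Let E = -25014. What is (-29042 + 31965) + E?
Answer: -22091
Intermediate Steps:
(-29042 + 31965) + E = (-29042 + 31965) - 25014 = 2923 - 25014 = -22091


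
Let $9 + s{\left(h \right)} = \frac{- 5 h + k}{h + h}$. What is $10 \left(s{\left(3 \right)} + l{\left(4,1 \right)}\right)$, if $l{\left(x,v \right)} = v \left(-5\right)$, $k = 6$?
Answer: $-155$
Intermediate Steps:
$s{\left(h \right)} = -9 + \frac{6 - 5 h}{2 h}$ ($s{\left(h \right)} = -9 + \frac{- 5 h + 6}{h + h} = -9 + \frac{6 - 5 h}{2 h}$)
$l{\left(x,v \right)} = - 5 v$
$10 \left(s{\left(3 \right)} + l{\left(4,1 \right)}\right) = 10 \left(\left(- \frac{23}{2} + \frac{3}{3}\right) - 5\right) = 10 \left(\left(- \frac{23}{2} + 3 \cdot \frac{1}{3}\right) - 5\right) = 10 \left(\left(- \frac{23}{2} + 1\right) - 5\right) = 10 \left(- \frac{21}{2} - 5\right) = 10 \left(- \frac{31}{2}\right) = -155$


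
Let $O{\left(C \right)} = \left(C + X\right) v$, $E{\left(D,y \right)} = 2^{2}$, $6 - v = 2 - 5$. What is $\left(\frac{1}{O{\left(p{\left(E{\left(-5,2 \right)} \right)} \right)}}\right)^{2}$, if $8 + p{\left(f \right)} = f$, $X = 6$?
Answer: $\frac{1}{324} \approx 0.0030864$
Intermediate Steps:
$v = 9$ ($v = 6 - \left(2 - 5\right) = 6 - -3 = 6 + 3 = 9$)
$E{\left(D,y \right)} = 4$
$p{\left(f \right)} = -8 + f$
$O{\left(C \right)} = 54 + 9 C$ ($O{\left(C \right)} = \left(C + 6\right) 9 = \left(6 + C\right) 9 = 54 + 9 C$)
$\left(\frac{1}{O{\left(p{\left(E{\left(-5,2 \right)} \right)} \right)}}\right)^{2} = \left(\frac{1}{54 + 9 \left(-8 + 4\right)}\right)^{2} = \left(\frac{1}{54 + 9 \left(-4\right)}\right)^{2} = \left(\frac{1}{54 - 36}\right)^{2} = \left(\frac{1}{18}\right)^{2} = \frac{1}{324}$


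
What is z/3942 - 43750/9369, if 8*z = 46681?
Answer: -34901693/10942992 ≈ -3.1894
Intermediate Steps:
z = 46681/8 (z = (⅛)*46681 = 46681/8 ≈ 5835.1)
z/3942 - 43750/9369 = (46681/8)/3942 - 43750/9369 = (46681/8)*(1/3942) - 43750*1/9369 = 46681/31536 - 43750/9369 = -34901693/10942992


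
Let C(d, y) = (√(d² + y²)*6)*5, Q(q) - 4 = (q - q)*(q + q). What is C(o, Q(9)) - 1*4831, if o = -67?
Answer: -4831 + 30*√4505 ≈ -2817.4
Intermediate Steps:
Q(q) = 4 (Q(q) = 4 + (q - q)*(q + q) = 4 + 0*(2*q) = 4 + 0 = 4)
C(d, y) = 30*√(d² + y²) (C(d, y) = (6*√(d² + y²))*5 = 30*√(d² + y²))
C(o, Q(9)) - 1*4831 = 30*√((-67)² + 4²) - 1*4831 = 30*√(4489 + 16) - 4831 = 30*√4505 - 4831 = -4831 + 30*√4505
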